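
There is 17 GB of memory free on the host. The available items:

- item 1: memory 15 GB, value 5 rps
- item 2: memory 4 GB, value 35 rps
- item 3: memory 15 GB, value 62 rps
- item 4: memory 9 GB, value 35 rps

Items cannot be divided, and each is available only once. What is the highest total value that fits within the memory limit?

70 rps

Check high-value combinations within 17 GB:
- item 2+item 4: memory 4+9=13, value 35+35=70
- item 3: memory 15, value 62
- item 2: memory 4, value 35
- item 4: memory 9, value 35
Best: 70 rps.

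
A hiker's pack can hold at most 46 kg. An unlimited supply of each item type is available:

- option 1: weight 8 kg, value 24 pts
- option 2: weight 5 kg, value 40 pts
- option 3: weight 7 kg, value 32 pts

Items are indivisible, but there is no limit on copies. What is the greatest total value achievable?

Best value-per-unit is option 2 at 40/5, and filling with it alone uses weight 9×5=45. No mix of the others beats 9×40 = 360.

360 pts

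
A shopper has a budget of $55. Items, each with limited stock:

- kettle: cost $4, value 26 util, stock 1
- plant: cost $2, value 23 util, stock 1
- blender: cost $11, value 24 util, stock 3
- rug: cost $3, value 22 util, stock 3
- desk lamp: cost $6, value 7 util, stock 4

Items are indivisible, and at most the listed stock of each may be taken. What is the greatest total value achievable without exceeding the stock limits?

Best selections within cost 55 and stock limits:
- 1×kettle + 1×plant + 3×blender + 3×rug + 1×desk lamp: cost 54, value 194
- 1×kettle + 1×plant + 3×blender + 3×rug: cost 48, value 187
- 1×kettle + 1×plant + 2×blender + 3×rug + 3×desk lamp: cost 55, value 184
Best: 194 util.

194 util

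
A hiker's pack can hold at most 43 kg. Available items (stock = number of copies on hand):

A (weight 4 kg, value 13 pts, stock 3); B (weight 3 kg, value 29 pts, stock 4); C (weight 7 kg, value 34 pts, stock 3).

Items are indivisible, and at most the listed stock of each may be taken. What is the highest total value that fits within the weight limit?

244 pts

Best selections within weight 43 and stock limits:
- 2×A + 4×B + 3×C: weight 41, value 244
- 1×A + 4×B + 3×C: weight 37, value 231
Best: 244 pts.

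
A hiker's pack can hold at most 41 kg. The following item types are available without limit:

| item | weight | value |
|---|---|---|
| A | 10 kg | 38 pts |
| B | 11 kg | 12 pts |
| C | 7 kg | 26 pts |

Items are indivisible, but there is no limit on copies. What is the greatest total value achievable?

Best value-per-unit is A at 38/10; filling with it alone gives 4×38 = 152.
Optimal mix: 2×A + 3×C → weight 41, value 154.

154 pts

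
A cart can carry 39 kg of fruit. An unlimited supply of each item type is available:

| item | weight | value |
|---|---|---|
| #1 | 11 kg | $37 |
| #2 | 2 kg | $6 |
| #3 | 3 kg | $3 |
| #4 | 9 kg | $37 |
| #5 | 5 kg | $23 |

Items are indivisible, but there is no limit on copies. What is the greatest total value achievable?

$175

Best value-per-unit is #5 at 23/5; filling with it alone gives 7×23 = 161.
Optimal mix: 1×#4 + 6×#5 → weight 39, value 175.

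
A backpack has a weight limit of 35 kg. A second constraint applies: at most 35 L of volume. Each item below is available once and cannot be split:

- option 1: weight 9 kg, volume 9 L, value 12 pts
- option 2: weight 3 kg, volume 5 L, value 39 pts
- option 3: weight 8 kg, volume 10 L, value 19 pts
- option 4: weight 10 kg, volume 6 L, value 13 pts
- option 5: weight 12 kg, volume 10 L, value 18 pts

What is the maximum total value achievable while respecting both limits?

Feasible sets respecting both limits:
- option 2+option 3+option 4+option 5: weight 33, volume 31, value 89
- option 1+option 2+option 3+option 5: weight 32, volume 34, value 88
- option 1+option 2+option 3+option 4: weight 30, volume 30, value 83
- option 1+option 2+option 4+option 5: weight 34, volume 30, value 82
Best: 89 pts.

89 pts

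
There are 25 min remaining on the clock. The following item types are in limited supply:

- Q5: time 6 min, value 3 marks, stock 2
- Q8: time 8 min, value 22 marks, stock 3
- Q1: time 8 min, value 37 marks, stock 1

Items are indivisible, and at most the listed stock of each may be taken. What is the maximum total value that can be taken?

81 marks

Top feasible selections:
- 2×Q8 + 1×Q1: time 24, value 81
- 3×Q8: time 24, value 66
- 1×Q5 + 1×Q8 + 1×Q1: time 22, value 62
Best: 81 marks.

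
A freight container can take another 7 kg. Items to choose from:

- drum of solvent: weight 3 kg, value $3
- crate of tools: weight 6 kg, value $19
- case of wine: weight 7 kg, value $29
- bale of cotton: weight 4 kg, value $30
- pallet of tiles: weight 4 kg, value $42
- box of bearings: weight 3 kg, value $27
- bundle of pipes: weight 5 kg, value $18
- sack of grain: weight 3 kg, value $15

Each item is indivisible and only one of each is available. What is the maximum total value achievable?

$69

This is a 0/1 knapsack; check combinations near the capacity.
- pallet of tiles+box of bearings: weight 4+3=7, value 42+27=69
- bale of cotton+box of bearings: weight 4+3=7, value 30+27=57
- pallet of tiles+sack of grain: weight 4+3=7, value 42+15=57
- drum of solvent+pallet of tiles: weight 3+4=7, value 3+42=45
- bale of cotton+sack of grain: weight 4+3=7, value 30+15=45
Best: $69.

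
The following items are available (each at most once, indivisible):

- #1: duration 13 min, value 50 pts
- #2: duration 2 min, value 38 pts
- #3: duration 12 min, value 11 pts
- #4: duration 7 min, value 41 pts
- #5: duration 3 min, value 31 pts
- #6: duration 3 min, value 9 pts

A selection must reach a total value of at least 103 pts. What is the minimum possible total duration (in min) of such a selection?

Subsets with value ≥ 103, sorted by total duration:
- #2+#4+#5: duration 12, value 110
- #2+#4+#5+#6: duration 15, value 119
Minimum duration: 12 min.

12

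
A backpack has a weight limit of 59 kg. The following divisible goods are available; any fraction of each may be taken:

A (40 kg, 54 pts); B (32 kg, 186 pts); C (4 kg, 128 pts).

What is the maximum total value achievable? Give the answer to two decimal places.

345.05

Take in order of value per unit:
- C (128/4 per unit): all 4 → value 128, running total 128.00
- B (186/32 per unit): all 32 → value 186, running total 314.00
- A (54/40 per unit): 23 of 40 → value 23×54/40 = 31.0500, running total 345.05
Total 345.05.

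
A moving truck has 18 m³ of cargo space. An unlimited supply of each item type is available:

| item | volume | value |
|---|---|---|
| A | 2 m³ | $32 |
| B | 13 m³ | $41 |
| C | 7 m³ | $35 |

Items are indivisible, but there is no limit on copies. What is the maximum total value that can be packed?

Best value-per-unit is A at 32/2, and filling with it alone uses volume 9×2=18. No mix of the others beats 9×32 = 288.

$288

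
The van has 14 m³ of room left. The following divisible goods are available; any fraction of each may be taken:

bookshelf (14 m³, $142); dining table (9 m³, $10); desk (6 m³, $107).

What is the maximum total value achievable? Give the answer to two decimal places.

188.14

Take in order of value per unit:
- desk (107/6 per unit): all 6 → value 107, running total 107.00
- bookshelf (142/14 per unit): 8 of 14 → value 8×142/14 = 81.1429, running total 188.14
Total 188.14.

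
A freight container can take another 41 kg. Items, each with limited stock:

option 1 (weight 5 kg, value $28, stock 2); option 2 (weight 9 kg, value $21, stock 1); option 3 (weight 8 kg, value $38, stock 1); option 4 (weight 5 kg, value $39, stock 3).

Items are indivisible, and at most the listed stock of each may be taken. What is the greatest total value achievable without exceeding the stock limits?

Top feasible selections:
- 2×option 1 + 1×option 3 + 3×option 4: weight 33, value 211
- 1×option 1 + 1×option 2 + 1×option 3 + 3×option 4: weight 37, value 204
Best: $211.

$211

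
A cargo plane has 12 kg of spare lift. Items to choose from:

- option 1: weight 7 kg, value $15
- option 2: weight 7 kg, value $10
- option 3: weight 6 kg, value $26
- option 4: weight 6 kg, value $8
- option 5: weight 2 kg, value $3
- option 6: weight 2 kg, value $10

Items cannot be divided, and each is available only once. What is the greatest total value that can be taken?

$39

Check high-value combinations within 12 kg:
- option 3+option 5+option 6: weight 6+2+2=10, value 26+3+10=39
- option 3+option 6: weight 6+2=8, value 26+10=36
- option 3+option 4: weight 6+6=12, value 26+8=34
- option 3+option 5: weight 6+2=8, value 26+3=29
- option 1+option 5+option 6: weight 7+2+2=11, value 15+3+10=28
Best: $39.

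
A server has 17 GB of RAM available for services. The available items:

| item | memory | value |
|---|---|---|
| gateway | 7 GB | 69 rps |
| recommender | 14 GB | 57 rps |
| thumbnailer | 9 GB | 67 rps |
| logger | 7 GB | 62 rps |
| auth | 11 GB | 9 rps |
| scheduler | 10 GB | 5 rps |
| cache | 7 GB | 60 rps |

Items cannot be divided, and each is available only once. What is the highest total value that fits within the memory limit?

136 rps

Check high-value combinations within 17 GB:
- gateway+thumbnailer: memory 7+9=16, value 69+67=136
- gateway+logger: memory 7+7=14, value 69+62=131
- gateway+cache: memory 7+7=14, value 69+60=129
Best: 136 rps.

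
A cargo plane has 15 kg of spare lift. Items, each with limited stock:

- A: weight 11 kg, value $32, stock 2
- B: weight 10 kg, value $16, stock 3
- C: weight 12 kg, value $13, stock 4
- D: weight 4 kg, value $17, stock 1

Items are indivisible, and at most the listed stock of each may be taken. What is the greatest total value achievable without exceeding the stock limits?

$49

Best selections within weight 15 and stock limits:
- 1×A + 1×D: weight 15, value 49
- 1×B + 1×D: weight 14, value 33
Best: $49.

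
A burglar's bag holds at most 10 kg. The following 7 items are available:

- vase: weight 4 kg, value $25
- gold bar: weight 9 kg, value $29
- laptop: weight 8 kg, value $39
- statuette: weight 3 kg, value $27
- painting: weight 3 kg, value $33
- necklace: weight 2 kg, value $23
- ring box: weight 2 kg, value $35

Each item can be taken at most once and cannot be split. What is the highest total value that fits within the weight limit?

Check high-value combinations within 10 kg:
- statuette+painting+necklace+ring box: weight 3+3+2+2=10, value 27+33+23+35=118
- statuette+painting+ring box: weight 3+3+2=8, value 27+33+35=95
- vase+painting+ring box: weight 4+3+2=9, value 25+33+35=93
- painting+necklace+ring box: weight 3+2+2=7, value 33+23+35=91
Best: $118.

$118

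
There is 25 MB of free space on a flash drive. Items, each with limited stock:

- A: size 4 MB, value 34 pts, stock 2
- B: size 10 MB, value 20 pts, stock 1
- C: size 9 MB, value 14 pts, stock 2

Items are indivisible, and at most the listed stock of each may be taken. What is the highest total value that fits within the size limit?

88 pts

Top feasible selections:
- 2×A + 1×B: size 18, value 88
- 2×A + 1×C: size 17, value 82
- 2×A: size 8, value 68
- 1×A + 1×B + 1×C: size 23, value 68
Best: 88 pts.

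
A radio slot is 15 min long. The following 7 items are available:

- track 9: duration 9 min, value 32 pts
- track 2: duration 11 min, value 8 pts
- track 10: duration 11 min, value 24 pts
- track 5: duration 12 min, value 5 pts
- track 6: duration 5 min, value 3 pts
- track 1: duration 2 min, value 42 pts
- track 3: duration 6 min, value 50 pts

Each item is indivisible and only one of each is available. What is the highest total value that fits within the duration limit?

Check high-value combinations within 15 min:
- track 6+track 1+track 3: duration 5+2+6=13, value 3+42+50=95
- track 1+track 3: duration 2+6=8, value 42+50=92
- track 9+track 3: duration 9+6=15, value 32+50=82
- track 9+track 1: duration 9+2=11, value 32+42=74
- track 10+track 1: duration 11+2=13, value 24+42=66
Best: 95 pts.

95 pts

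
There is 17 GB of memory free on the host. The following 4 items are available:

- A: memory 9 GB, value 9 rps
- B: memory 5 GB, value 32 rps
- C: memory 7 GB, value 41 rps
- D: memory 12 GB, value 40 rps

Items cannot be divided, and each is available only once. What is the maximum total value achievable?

73 rps

This is a 0/1 knapsack; check combinations near the capacity.
- B+C: memory 5+7=12, value 32+41=73
- B+D: memory 5+12=17, value 32+40=72
- A+C: memory 9+7=16, value 9+41=50
- C: memory 7, value 41
- A+B: memory 9+5=14, value 9+32=41
Best: 73 rps.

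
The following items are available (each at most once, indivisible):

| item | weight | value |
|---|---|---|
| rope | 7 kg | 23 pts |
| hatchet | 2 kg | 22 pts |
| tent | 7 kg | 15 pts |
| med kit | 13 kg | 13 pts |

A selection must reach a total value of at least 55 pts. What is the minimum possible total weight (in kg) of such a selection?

Subsets with value ≥ 55, sorted by total weight:
- rope+hatchet+tent: weight 16, value 60
- rope+hatchet+med kit: weight 22, value 58
Minimum weight: 16 kg.

16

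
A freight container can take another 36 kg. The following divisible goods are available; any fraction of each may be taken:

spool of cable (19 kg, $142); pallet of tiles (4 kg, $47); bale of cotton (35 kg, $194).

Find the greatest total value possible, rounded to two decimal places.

261.06

Take in order of value per unit:
- pallet of tiles (47/4 per unit): all 4 → value 47, running total 47.00
- spool of cable (142/19 per unit): all 19 → value 142, running total 189.00
- bale of cotton (194/35 per unit): 13 of 35 → value 13×194/35 = 72.0571, running total 261.06
Total 261.06.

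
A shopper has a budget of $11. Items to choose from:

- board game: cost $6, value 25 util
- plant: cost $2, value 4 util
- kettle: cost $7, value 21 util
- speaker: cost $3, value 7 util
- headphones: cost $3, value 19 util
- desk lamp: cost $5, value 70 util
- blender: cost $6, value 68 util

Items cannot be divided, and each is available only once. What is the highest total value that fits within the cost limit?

Check high-value combinations within $11:
- desk lamp+blender: cost 5+6=11, value 70+68=138
- speaker+headphones+desk lamp: cost 3+3+5=11, value 7+19+70=96
- board game+desk lamp: cost 6+5=11, value 25+70=95
- plant+headphones+desk lamp: cost 2+3+5=10, value 4+19+70=93
- plant+headphones+blender: cost 2+3+6=11, value 4+19+68=91
Best: 138 util.

138 util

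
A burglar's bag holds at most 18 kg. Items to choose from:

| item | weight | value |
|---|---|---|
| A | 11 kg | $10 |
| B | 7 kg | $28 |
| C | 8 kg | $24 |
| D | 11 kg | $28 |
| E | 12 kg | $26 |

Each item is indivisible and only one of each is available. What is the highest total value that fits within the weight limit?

Check high-value combinations within 18 kg:
- B+D: weight 7+11=18, value 28+28=56
- B+C: weight 7+8=15, value 28+24=52
- A+B: weight 11+7=18, value 10+28=38
Best: $56.

$56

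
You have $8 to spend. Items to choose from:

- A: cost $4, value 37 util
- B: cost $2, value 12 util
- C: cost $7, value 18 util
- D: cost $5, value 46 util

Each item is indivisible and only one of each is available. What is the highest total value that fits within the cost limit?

58 util

Check high-value combinations within $8:
- B+D: cost 2+5=7, value 12+46=58
- A+B: cost 4+2=6, value 37+12=49
- D: cost 5, value 46
- A: cost 4, value 37
- C: cost 7, value 18
Best: 58 util.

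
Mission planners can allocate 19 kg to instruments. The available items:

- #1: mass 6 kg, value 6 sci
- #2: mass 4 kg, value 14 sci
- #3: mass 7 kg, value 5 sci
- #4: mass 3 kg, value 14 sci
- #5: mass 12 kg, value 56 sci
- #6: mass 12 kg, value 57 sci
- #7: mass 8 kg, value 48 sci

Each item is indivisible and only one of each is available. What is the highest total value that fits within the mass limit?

This is a 0/1 knapsack; check combinations near the capacity.
- #2+#4+#6: mass 4+3+12=19, value 14+14+57=85
- #2+#4+#5: mass 4+3+12=19, value 14+14+56=84
- #2+#4+#7: mass 4+3+8=15, value 14+14+48=76
- #4+#6: mass 3+12=15, value 14+57=71
- #2+#6: mass 4+12=16, value 14+57=71
Best: 85 sci.

85 sci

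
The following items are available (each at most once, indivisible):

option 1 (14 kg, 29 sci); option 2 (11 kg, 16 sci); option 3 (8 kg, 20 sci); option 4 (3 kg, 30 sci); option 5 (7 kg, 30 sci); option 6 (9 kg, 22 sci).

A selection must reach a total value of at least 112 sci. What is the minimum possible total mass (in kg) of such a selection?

Subsets with value ≥ 112, sorted by total mass:
- option 2+option 3+option 4+option 5+option 6: mass 38, value 118
- option 1+option 3+option 4+option 5+option 6: mass 41, value 131
- option 1+option 2+option 3+option 4+option 5: mass 43, value 125
Minimum mass: 38 kg.

38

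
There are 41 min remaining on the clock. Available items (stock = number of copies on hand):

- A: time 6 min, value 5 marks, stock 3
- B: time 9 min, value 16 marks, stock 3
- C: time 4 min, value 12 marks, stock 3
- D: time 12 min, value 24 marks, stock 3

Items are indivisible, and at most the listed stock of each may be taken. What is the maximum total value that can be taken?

88 marks

Top feasible selections:
- 1×B + 2×C + 2×D: time 41, value 88
- 3×C + 2×D: time 36, value 84
- 3×B + 3×C: time 39, value 84
- 1×C + 3×D: time 40, value 84
Best: 88 marks.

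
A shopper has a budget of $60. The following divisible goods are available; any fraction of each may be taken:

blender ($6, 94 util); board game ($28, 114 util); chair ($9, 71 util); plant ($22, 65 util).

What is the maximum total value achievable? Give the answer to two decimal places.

Take in order of value per unit:
- blender (94/6 per unit): all 6 → value 94, running total 94.00
- chair (71/9 per unit): all 9 → value 71, running total 165.00
- board game (114/28 per unit): all 28 → value 114, running total 279.00
- plant (65/22 per unit): 17 of 22 → value 17×65/22 = 50.2273, running total 329.23
Total 329.23.

329.23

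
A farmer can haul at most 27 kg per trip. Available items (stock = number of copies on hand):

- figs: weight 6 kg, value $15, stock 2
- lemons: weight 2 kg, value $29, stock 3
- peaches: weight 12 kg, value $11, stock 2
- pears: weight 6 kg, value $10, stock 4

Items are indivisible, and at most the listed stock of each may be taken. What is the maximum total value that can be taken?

Top feasible selections:
- 2×figs + 3×lemons + 1×pears: weight 24, value 127
- 1×figs + 3×lemons + 2×pears: weight 24, value 122
Best: $127.

$127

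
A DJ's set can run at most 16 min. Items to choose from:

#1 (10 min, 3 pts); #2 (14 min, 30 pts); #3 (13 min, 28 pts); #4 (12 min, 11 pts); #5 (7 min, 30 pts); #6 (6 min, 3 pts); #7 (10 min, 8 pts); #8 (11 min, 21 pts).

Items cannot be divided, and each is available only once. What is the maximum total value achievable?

33 pts

Check high-value combinations within 16 min:
- #5+#6: duration 7+6=13, value 30+3=33
- #5: duration 7, value 30
- #2: duration 14, value 30
- #3: duration 13, value 28
- #8: duration 11, value 21
Best: 33 pts.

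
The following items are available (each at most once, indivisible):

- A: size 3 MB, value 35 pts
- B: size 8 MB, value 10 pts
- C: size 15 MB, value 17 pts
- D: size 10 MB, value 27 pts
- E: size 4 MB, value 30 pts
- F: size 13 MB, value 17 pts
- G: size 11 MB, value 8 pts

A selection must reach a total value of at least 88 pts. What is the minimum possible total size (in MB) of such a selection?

17

Subsets with value ≥ 88, sorted by total size:
- A+D+E: size 17, value 92
- A+B+D+E: size 25, value 102
Minimum size: 17 MB.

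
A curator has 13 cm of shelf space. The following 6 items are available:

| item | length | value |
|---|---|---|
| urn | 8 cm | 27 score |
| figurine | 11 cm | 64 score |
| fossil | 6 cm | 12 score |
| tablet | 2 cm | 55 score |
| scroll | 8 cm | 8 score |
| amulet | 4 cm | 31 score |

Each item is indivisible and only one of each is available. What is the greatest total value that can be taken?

Check high-value combinations within 13 cm:
- figurine+tablet: length 11+2=13, value 64+55=119
- fossil+tablet+amulet: length 6+2+4=12, value 12+55+31=98
- tablet+amulet: length 2+4=6, value 55+31=86
Best: 119 score.

119 score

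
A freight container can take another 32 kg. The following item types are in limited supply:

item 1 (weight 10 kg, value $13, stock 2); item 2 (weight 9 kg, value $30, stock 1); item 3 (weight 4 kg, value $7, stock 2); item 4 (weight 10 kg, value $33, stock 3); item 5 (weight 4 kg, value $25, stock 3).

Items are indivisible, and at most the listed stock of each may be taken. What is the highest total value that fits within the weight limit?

Top feasible selections:
- 2×item 4 + 3×item 5: weight 32, value 141
- 1×item 2 + 1×item 4 + 3×item 5: weight 31, value 138
Best: $141.

$141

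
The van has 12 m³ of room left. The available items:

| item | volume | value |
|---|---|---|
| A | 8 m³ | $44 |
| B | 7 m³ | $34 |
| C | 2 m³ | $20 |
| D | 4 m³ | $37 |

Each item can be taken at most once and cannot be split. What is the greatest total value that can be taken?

Check high-value combinations within 12 m³:
- A+D: volume 8+4=12, value 44+37=81
- B+D: volume 7+4=11, value 34+37=71
- A+C: volume 8+2=10, value 44+20=64
- C+D: volume 2+4=6, value 20+37=57
- B+C: volume 7+2=9, value 34+20=54
Best: $81.

$81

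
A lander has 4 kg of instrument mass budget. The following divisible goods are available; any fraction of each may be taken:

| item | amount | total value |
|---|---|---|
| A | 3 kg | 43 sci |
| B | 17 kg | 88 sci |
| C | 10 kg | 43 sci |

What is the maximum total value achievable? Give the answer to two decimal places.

48.18

Take in order of value per unit:
- A (43/3 per unit): all 3 → value 43, running total 43.00
- B (88/17 per unit): 1 of 17 → value 1×88/17 = 5.1765, running total 48.18
Total 48.18.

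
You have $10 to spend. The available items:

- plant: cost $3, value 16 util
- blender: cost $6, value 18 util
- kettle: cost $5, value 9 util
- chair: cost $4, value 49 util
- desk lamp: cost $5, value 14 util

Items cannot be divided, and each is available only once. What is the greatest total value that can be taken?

67 util

Check high-value combinations within $10:
- blender+chair: cost 6+4=10, value 18+49=67
- plant+chair: cost 3+4=7, value 16+49=65
- chair+desk lamp: cost 4+5=9, value 49+14=63
- kettle+chair: cost 5+4=9, value 9+49=58
Best: 67 util.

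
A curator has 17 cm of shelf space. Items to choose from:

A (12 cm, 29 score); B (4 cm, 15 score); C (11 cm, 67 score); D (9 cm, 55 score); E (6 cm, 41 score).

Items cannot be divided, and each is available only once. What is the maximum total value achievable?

Check high-value combinations within 17 cm:
- C+E: length 11+6=17, value 67+41=108
- D+E: length 9+6=15, value 55+41=96
- B+C: length 4+11=15, value 15+67=82
- B+D: length 4+9=13, value 15+55=70
- C: length 11, value 67
Best: 108 score.

108 score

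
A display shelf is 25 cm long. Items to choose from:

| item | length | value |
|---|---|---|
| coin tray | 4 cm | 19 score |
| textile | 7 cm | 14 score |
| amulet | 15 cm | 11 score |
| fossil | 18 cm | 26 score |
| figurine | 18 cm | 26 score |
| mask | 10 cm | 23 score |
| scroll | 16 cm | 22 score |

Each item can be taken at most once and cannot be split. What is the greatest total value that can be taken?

56 score

This is a 0/1 knapsack; check combinations near the capacity.
- coin tray+textile+mask: length 4+7+10=21, value 19+14+23=56
- coin tray+fossil: length 4+18=22, value 19+26=45
- coin tray+figurine: length 4+18=22, value 19+26=45
Best: 56 score.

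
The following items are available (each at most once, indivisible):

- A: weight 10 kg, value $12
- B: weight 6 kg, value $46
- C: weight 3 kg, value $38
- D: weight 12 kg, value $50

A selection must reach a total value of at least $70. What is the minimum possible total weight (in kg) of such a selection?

Subsets with value ≥ 70, sorted by total weight:
- B+C: weight 9, value 84
- C+D: weight 15, value 88
- B+D: weight 18, value 96
- A+B+C: weight 19, value 96
Minimum weight: 9 kg.

9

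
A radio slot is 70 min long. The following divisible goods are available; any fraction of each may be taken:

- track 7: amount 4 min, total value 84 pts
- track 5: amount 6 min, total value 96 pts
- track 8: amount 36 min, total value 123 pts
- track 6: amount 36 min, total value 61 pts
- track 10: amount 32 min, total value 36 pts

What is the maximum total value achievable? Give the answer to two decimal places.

343.67

Take in order of value per unit:
- track 7 (84/4 per unit): all 4 → value 84, running total 84.00
- track 5 (96/6 per unit): all 6 → value 96, running total 180.00
- track 8 (123/36 per unit): all 36 → value 123, running total 303.00
- track 6 (61/36 per unit): 24 of 36 → value 24×61/36 = 40.6667, running total 343.67
Total 343.67.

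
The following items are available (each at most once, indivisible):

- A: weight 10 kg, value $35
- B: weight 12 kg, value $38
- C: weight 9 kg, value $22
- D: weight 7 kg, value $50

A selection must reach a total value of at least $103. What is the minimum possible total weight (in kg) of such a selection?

Subsets with value ≥ 103, sorted by total weight:
- A+C+D: weight 26, value 107
- B+C+D: weight 28, value 110
Minimum weight: 26 kg.

26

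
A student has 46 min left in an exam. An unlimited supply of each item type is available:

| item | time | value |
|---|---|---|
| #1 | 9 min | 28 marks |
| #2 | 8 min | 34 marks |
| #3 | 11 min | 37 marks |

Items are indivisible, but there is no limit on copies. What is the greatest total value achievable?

Best value-per-unit is #2 at 34/8; filling with it alone gives 5×34 = 170.
Optimal mix: 3×#2 + 2×#3 → time 46, value 176.

176 marks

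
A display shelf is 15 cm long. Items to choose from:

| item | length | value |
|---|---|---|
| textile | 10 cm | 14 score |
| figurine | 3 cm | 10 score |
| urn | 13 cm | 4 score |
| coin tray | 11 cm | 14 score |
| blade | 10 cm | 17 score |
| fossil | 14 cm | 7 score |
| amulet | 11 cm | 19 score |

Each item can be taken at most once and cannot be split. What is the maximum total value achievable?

29 score

Check high-value combinations within 15 cm:
- figurine+amulet: length 3+11=14, value 10+19=29
- figurine+blade: length 3+10=13, value 10+17=27
- textile+figurine: length 10+3=13, value 14+10=24
- figurine+coin tray: length 3+11=14, value 10+14=24
- amulet: length 11, value 19
Best: 29 score.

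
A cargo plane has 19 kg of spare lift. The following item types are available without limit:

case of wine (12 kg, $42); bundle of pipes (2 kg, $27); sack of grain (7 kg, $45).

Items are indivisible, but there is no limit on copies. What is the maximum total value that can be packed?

Best value-per-unit is bundle of pipes at 27/2, and filling with it alone uses weight 9×2=18. No mix of the others beats 9×27 = 243.

$243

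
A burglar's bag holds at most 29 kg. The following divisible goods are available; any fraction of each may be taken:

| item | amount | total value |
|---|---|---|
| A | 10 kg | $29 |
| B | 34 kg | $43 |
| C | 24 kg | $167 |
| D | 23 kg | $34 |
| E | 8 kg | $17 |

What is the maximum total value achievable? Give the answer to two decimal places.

Take in order of value per unit:
- C (167/24 per unit): all 24 → value 167, running total 167.00
- A (29/10 per unit): 5 of 10 → value 5×29/10 = 14.5000, running total 181.50
Total 181.50.

181.50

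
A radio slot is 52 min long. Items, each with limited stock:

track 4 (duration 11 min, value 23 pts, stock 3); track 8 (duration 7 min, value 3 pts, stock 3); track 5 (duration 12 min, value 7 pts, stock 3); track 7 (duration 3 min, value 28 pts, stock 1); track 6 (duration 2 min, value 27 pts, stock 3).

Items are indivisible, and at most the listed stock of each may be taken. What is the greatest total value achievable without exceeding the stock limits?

181 pts

Top feasible selections:
- 3×track 4 + 1×track 8 + 1×track 7 + 3×track 6: duration 49, value 181
- 3×track 4 + 1×track 7 + 3×track 6: duration 42, value 178
- 2×track 4 + 1×track 8 + 1×track 5 + 1×track 7 + 3×track 6: duration 50, value 165
Best: 181 pts.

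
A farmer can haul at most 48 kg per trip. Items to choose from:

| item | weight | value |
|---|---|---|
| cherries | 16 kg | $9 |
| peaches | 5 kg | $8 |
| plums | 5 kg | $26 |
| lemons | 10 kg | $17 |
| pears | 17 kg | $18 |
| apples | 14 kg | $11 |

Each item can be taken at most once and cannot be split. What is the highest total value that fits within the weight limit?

$72

Check high-value combinations within 48 kg:
- plums+lemons+pears+apples: weight 5+10+17+14=46, value 26+17+18+11=72
- cherries+plums+lemons+pears: weight 16+5+10+17=48, value 9+26+17+18=70
- peaches+plums+lemons+pears: weight 5+5+10+17=37, value 8+26+17+18=69
- peaches+plums+pears+apples: weight 5+5+17+14=41, value 8+26+18+11=63
- cherries+plums+lemons+apples: weight 16+5+10+14=45, value 9+26+17+11=63
Best: $72.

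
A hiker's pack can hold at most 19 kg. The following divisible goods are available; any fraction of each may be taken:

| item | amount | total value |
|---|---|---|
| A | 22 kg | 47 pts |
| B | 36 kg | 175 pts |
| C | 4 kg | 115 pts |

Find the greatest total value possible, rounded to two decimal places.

Take in order of value per unit:
- C (115/4 per unit): all 4 → value 115, running total 115.00
- B (175/36 per unit): 15 of 36 → value 15×175/36 = 72.9167, running total 187.92
Total 187.92.

187.92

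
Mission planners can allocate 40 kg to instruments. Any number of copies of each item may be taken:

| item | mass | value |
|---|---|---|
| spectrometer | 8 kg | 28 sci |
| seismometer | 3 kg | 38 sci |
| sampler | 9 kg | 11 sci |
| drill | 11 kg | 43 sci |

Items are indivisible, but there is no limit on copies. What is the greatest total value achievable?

494 sci

Best value-per-unit is seismometer at 38/3, and filling with it alone uses mass 13×3=39. No mix of the others beats 13×38 = 494.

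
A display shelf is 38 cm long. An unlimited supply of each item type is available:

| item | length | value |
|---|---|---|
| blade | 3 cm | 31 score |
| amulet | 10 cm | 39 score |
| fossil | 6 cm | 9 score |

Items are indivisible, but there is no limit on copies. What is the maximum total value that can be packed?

372 score

Best value-per-unit is blade at 31/3, and filling with it alone uses length 12×3=36. No mix of the others beats 12×31 = 372.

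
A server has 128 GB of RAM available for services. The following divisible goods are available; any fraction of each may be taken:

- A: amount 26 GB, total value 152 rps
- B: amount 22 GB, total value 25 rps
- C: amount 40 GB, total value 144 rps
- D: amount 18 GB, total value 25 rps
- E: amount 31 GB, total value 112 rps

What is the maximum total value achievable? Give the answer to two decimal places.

447.77

Take in order of value per unit:
- A (152/26 per unit): all 26 → value 152, running total 152.00
- E (112/31 per unit): all 31 → value 112, running total 264.00
- C (144/40 per unit): all 40 → value 144, running total 408.00
- D (25/18 per unit): all 18 → value 25, running total 433.00
- B (25/22 per unit): 13 of 22 → value 13×25/22 = 14.7727, running total 447.77
Total 447.77.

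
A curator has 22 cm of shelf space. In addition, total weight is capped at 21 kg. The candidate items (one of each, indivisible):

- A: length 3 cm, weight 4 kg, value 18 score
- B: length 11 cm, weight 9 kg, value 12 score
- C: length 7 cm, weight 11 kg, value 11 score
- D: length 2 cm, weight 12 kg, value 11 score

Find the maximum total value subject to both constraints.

Feasible sets respecting both limits:
- A+B: length 14, weight 13, value 30
- A+C: length 10, weight 15, value 29
- A+D: length 5, weight 16, value 29
Best: 30 score.

30 score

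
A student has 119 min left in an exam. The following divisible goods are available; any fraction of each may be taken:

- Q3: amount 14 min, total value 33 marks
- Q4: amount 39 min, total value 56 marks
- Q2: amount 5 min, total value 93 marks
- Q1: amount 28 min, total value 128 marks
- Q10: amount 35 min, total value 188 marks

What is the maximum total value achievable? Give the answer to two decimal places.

495.13

Take in order of value per unit:
- Q2 (93/5 per unit): all 5 → value 93, running total 93.00
- Q10 (188/35 per unit): all 35 → value 188, running total 281.00
- Q1 (128/28 per unit): all 28 → value 128, running total 409.00
- Q3 (33/14 per unit): all 14 → value 33, running total 442.00
- Q4 (56/39 per unit): 37 of 39 → value 37×56/39 = 53.1282, running total 495.13
Total 495.13.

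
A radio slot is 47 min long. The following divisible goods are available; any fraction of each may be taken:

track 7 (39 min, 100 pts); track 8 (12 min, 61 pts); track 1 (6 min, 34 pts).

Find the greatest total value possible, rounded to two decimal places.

169.36

Take in order of value per unit:
- track 1 (34/6 per unit): all 6 → value 34, running total 34.00
- track 8 (61/12 per unit): all 12 → value 61, running total 95.00
- track 7 (100/39 per unit): 29 of 39 → value 29×100/39 = 74.3590, running total 169.36
Total 169.36.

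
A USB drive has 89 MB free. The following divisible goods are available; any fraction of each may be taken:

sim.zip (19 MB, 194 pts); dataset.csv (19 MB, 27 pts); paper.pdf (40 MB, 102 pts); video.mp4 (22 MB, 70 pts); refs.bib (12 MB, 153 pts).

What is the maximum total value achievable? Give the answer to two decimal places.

508.80

Take in order of value per unit:
- refs.bib (153/12 per unit): all 12 → value 153, running total 153.00
- sim.zip (194/19 per unit): all 19 → value 194, running total 347.00
- video.mp4 (70/22 per unit): all 22 → value 70, running total 417.00
- paper.pdf (102/40 per unit): 36 of 40 → value 36×102/40 = 91.8000, running total 508.80
Total 508.80.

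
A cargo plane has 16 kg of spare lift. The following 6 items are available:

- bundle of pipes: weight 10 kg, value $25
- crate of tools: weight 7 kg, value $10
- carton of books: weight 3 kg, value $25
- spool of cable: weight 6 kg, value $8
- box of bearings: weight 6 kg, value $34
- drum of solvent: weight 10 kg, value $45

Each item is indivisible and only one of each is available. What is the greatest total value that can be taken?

$79

This is a 0/1 knapsack; check combinations near the capacity.
- box of bearings+drum of solvent: weight 6+10=16, value 34+45=79
- carton of books+drum of solvent: weight 3+10=13, value 25+45=70
- crate of tools+carton of books+box of bearings: weight 7+3+6=16, value 10+25+34=69
- carton of books+spool of cable+box of bearings: weight 3+6+6=15, value 25+8+34=67
Best: $79.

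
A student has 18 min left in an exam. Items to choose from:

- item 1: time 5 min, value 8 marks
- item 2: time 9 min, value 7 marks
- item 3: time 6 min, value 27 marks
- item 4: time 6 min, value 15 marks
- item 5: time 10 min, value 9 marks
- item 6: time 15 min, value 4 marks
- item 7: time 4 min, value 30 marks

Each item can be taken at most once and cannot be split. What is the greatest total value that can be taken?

Check high-value combinations within 18 min:
- item 3+item 4+item 7: time 6+6+4=16, value 27+15+30=72
- item 1+item 3+item 7: time 5+6+4=15, value 8+27+30=65
- item 3+item 7: time 6+4=10, value 27+30=57
- item 1+item 4+item 7: time 5+6+4=15, value 8+15+30=53
- item 1+item 3+item 4: time 5+6+6=17, value 8+27+15=50
Best: 72 marks.

72 marks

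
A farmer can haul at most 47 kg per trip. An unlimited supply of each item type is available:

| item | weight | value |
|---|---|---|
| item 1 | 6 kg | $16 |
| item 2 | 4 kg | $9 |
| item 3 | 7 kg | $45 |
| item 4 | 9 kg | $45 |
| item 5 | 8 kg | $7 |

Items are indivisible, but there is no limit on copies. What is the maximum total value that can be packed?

Best value-per-unit is item 3 at 45/7; filling with it alone gives 6×45 = 270.
Optimal mix: 1×item 2 + 6×item 3 → weight 46, value 279.

$279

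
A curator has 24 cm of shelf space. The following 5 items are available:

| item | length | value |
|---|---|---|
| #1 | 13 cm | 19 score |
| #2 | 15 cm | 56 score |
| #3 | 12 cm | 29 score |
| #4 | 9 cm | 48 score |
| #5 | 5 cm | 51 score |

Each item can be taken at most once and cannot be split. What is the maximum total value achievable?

107 score

Check high-value combinations within 24 cm:
- #2+#5: length 15+5=20, value 56+51=107
- #2+#4: length 15+9=24, value 56+48=104
- #4+#5: length 9+5=14, value 48+51=99
- #3+#5: length 12+5=17, value 29+51=80
- #3+#4: length 12+9=21, value 29+48=77
Best: 107 score.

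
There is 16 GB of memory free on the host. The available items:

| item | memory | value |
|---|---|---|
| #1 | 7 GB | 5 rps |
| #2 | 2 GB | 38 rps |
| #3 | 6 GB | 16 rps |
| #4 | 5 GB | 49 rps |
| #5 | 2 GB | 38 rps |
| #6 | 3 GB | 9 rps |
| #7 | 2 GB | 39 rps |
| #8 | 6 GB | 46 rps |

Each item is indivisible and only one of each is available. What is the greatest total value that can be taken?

Check high-value combinations within 16 GB:
- #2+#4+#5+#6+#7: memory 2+5+2+3+2=14, value 38+49+38+9+39=173
- #2+#4+#7+#8: memory 2+5+2+6=15, value 38+49+39+46=172
- #4+#5+#7+#8: memory 5+2+2+6=15, value 49+38+39+46=172
- #2+#4+#5+#8: memory 2+5+2+6=15, value 38+49+38+46=171
Best: 173 rps.

173 rps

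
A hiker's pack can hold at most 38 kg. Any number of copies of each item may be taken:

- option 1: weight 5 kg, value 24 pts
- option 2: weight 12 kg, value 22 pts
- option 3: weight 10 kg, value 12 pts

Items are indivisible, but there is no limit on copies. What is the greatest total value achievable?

Best value-per-unit is option 1 at 24/5, and filling with it alone uses weight 7×5=35. No mix of the others beats 7×24 = 168.

168 pts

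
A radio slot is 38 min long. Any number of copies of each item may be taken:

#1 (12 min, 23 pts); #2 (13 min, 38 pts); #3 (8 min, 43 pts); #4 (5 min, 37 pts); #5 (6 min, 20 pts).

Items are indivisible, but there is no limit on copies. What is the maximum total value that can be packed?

265 pts

Best value-per-unit is #4 at 37/5; filling with it alone gives 7×37 = 259.
Optimal mix: 1×#3 + 6×#4 → duration 38, value 265.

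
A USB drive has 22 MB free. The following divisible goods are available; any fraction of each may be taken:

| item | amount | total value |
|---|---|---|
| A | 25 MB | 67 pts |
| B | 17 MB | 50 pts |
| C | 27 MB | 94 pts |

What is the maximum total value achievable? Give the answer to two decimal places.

Take in order of value per unit:
- C (94/27 per unit): 22 of 27 → value 22×94/27 = 76.5926, running total 76.59
Total 76.59.

76.59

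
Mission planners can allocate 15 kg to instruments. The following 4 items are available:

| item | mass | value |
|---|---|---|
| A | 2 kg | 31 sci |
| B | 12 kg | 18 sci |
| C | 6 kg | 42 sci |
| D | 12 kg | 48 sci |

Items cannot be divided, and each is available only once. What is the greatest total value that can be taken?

79 sci

Check high-value combinations within 15 kg:
- A+D: mass 2+12=14, value 31+48=79
- A+C: mass 2+6=8, value 31+42=73
- A+B: mass 2+12=14, value 31+18=49
- D: mass 12, value 48
Best: 79 sci.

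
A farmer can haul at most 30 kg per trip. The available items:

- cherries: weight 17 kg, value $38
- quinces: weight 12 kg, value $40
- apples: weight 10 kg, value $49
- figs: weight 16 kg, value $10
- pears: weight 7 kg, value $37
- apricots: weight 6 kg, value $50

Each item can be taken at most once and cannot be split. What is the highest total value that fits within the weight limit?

$139

Check high-value combinations within 30 kg:
- quinces+apples+apricots: weight 12+10+6=28, value 40+49+50=139
- apples+pears+apricots: weight 10+7+6=23, value 49+37+50=136
- quinces+pears+apricots: weight 12+7+6=25, value 40+37+50=127
- quinces+apples+pears: weight 12+10+7=29, value 40+49+37=126
- cherries+pears+apricots: weight 17+7+6=30, value 38+37+50=125
Best: $139.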